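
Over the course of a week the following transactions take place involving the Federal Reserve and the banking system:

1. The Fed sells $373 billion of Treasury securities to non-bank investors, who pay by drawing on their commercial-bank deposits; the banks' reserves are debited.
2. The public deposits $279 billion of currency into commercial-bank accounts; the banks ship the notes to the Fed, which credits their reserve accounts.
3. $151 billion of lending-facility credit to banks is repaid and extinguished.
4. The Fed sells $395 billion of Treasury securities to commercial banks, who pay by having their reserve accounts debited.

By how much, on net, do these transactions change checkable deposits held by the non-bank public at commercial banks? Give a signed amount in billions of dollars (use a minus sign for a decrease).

-$94 billion

Asset sale (to non-banks) $373 billion: non-bank counterparties' bank balances fall → −$373B.
Currency deposit $279 billion: non-bank counterparties' bank balances rise → +$279B.
Discount-window repayment $151 billion: the counterparty is a bank, so public deposits are unchanged → 0.
OMO sale (to banks) $395 billion: the counterparty is a bank, so public deposits are unchanged → 0.
Net: −373 + 279 + 0 + 0 = -$94 billion.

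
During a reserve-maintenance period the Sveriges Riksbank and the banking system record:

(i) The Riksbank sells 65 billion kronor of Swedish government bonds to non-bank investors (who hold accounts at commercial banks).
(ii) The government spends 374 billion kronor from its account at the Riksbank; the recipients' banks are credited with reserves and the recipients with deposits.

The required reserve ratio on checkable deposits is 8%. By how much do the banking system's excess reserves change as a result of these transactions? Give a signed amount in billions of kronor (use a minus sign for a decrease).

+284.28 billion

Asset sale (to non-banks) 65 billion kronor: reserves −65B, deposits −65B.
Government spending 374 billion kronor: reserves +374B, deposits +374B.
Totals: Δreserves = +309B, Δdeposits = +309B.
Δrequired reserves = 8% × +309B = +24.72B.
Δexcess reserves = Δreserves − Δrequired = +309B − (+24.72B) = +284.28 billion.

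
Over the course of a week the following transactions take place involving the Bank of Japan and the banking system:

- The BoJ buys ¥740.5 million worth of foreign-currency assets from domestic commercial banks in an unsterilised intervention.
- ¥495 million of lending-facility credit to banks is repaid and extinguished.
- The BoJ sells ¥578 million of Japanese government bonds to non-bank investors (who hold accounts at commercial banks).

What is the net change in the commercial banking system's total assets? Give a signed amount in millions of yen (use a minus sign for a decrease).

FX purchase ¥740.5 million: just an asset swap on bank balance sheets → 0.
Discount-window repayment ¥495 million: bank balance sheets shrink → −¥495M.
Asset sale (to non-banks) ¥578 million: bank balance sheets shrink → −¥578M.
Net: 0 − 495 − 578 = -¥1073 million.

-¥1073 million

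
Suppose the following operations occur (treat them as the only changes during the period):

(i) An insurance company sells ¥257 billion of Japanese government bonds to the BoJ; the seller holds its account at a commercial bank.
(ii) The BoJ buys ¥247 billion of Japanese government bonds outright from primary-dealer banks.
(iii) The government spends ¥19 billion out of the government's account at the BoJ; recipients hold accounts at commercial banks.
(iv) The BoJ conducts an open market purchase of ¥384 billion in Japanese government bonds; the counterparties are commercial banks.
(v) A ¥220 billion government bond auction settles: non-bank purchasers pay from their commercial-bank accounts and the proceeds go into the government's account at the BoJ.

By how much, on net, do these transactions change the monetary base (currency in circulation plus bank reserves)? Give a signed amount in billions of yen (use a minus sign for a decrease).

+¥687 billion

Asset purchase (from non-banks) ¥257 billion: BoJ balance sheet expands → +¥257B.
OMO purchase (from banks) ¥247 billion: BoJ balance sheet expands → +¥247B.
Government spending ¥19 billion: a non-base liability converts back to reserves → +¥19B.
OMO purchase (from banks) ¥384 billion: BoJ balance sheet expands → +¥384B.
Government account inflow ¥220 billion: reserves shift to a non-base liability → −¥220B.
Net: 257 + 247 + 19 + 384 − 220 = +¥687 billion.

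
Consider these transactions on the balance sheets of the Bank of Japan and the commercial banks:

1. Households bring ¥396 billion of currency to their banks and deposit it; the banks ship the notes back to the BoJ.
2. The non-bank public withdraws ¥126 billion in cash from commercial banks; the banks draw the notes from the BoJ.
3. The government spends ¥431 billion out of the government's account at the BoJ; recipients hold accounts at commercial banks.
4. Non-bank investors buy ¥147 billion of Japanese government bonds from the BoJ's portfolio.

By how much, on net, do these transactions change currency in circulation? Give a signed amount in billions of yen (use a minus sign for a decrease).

-¥270 billion

Currency deposit ¥396 billion: notes return to the central bank → −¥396B.
Currency withdrawal ¥126 billion: notes leave the central bank → +¥126B.
Government spending ¥431 billion: no currency enters or leaves circulation → 0.
Asset sale (to non-banks) ¥147 billion: no currency enters or leaves circulation → 0.
Net: −396 + 126 + 0 + 0 = -¥270 billion.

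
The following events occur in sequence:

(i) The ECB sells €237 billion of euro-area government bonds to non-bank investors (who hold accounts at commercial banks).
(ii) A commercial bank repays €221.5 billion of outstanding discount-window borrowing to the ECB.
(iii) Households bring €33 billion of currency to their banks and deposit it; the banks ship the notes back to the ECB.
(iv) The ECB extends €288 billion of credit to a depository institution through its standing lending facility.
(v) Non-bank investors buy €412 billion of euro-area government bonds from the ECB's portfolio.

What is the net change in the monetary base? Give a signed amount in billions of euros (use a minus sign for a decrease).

ECB balance sheet:
  Assets:      Securities −€649B, Loans to banks +€66.5B
  Liabilities: Bank reserves −€549.5B, Currency in circulation −€33B
Monetary base = currency + reserves: −€33B + (−€549.5B) = -€582.5 billion.

-€582.5 billion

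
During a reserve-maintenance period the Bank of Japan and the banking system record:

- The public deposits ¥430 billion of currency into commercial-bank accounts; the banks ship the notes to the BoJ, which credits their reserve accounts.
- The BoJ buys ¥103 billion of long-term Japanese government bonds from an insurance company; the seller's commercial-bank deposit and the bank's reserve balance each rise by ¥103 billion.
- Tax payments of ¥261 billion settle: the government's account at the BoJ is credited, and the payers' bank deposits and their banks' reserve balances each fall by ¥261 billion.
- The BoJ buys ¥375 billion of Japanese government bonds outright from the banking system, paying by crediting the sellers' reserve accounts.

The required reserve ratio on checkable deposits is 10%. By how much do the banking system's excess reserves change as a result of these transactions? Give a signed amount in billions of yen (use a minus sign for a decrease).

Currency deposit ¥430 billion: reserves +¥430B, deposits +¥430B.
Asset purchase (from non-banks) ¥103 billion: reserves +¥103B, deposits +¥103B.
Government account inflow ¥261 billion: reserves −¥261B, deposits −¥261B.
OMO purchase (from banks) ¥375 billion: reserves +¥375B, deposits 0.
Totals: Δreserves = +¥647B, Δdeposits = +¥272B.
Δrequired reserves = 10% × +¥272B = +¥27.2B.
Δexcess reserves = Δreserves − Δrequired = +¥647B − (+¥27.2B) = +¥619.8 billion.

+¥619.8 billion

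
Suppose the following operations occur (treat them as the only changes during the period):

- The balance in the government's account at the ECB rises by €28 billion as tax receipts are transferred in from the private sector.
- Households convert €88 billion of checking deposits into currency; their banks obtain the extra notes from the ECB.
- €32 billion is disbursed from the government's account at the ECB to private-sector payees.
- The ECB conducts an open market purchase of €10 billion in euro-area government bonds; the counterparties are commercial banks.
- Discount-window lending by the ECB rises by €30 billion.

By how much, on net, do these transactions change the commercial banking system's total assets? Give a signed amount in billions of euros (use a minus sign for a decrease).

-€54 billion

ECB balance sheet:
  Assets:      Securities +€10B, Loans to banks +€30B
  Liabilities: Bank reserves −€44B, Currency in circulation +€88B, Government deposits −€4B
Commercial banking system:
  Assets:      Reserves at CB −€44B, Securities −€10B
  Liabilities: Checkable deposits −€84B, Borrowings from CB +€30B
Change in total bank assets = -€54 billion.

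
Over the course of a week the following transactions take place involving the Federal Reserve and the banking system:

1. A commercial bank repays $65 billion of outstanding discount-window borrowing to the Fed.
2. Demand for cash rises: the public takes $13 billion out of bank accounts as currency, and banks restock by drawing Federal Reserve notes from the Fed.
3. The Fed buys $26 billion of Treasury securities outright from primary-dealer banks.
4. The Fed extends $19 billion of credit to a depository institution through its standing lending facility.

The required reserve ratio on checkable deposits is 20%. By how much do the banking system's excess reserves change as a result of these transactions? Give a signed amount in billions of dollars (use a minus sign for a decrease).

Discount-window repayment $65 billion: reserves −$65B, deposits 0.
Currency withdrawal $13 billion: reserves −$13B, deposits −$13B.
OMO purchase (from banks) $26 billion: reserves +$26B, deposits 0.
Discount-window loan $19 billion: reserves +$19B, deposits 0.
Totals: Δreserves = −$33B, Δdeposits = −$13B.
Δrequired reserves = 20% × −$13B = −$2.6B.
Δexcess reserves = Δreserves − Δrequired = −$33B − (−$2.6B) = -$30.4 billion.

-$30.4 billion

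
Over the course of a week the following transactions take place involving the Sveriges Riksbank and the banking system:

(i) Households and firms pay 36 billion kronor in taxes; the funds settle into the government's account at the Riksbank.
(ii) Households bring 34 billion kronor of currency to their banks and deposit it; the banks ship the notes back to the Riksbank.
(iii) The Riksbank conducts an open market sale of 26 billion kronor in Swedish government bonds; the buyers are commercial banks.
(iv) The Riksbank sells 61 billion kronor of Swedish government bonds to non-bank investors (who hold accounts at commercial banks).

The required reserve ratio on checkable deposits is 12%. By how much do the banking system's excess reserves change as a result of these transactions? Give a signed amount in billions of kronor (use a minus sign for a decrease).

Government account inflow 36 billion kronor: reserves −36B, deposits −36B.
Currency deposit 34 billion kronor: reserves +34B, deposits +34B.
OMO sale (to banks) 26 billion kronor: reserves −26B, deposits 0.
Asset sale (to non-banks) 61 billion kronor: reserves −61B, deposits −61B.
Totals: Δreserves = −89B, Δdeposits = −63B.
Δrequired reserves = 12% × −63B = −7.56B.
Δexcess reserves = Δreserves − Δrequired = −89B − (−7.56B) = -81.44 billion.

-81.44 billion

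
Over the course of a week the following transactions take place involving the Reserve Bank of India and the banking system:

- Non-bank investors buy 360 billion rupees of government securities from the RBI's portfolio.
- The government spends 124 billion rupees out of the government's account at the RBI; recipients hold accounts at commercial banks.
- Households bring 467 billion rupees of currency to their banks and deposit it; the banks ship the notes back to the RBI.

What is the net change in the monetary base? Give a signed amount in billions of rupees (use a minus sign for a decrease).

RBI balance sheet:
  Assets:      Securities −360B
  Liabilities: Bank reserves +231B, Currency in circulation −467B, Government deposits −124B
Monetary base = currency + reserves: −467B + (+231B) = -236 billion.

-236 billion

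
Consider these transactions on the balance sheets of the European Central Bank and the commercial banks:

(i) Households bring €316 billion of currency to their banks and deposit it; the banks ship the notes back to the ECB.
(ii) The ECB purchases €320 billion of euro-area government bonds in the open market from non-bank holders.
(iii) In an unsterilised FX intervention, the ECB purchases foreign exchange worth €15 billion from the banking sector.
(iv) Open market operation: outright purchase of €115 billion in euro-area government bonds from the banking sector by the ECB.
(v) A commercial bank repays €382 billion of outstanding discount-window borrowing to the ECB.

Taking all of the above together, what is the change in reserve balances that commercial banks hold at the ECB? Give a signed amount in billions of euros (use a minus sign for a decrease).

+€384 billion

ECB balance sheet:
  Assets:      Securities +€435B, Loans to banks −€382B, Foreign assets +€15B
  Liabilities: Bank reserves +€384B, Currency in circulation −€316B
So the change in reserve balances that commercial banks hold at the ECB is +€384 billion.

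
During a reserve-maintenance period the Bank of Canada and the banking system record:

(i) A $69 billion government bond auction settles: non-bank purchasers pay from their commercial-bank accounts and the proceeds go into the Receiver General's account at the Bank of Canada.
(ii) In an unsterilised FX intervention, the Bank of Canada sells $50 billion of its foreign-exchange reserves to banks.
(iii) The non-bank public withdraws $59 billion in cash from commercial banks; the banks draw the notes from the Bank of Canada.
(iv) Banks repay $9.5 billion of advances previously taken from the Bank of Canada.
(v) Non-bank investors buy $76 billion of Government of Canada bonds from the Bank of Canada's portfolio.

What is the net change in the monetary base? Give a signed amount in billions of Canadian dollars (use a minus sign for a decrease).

Bank of Canada balance sheet:
  Assets:      Securities −$76B, Loans to banks −$9.5B, Foreign assets −$50B
  Liabilities: Bank reserves −$263.5B, Currency in circulation +$59B, Government deposits +$69B
Monetary base = currency + reserves: +$59B + (−$263.5B) = -$204.5 billion.

-$204.5 billion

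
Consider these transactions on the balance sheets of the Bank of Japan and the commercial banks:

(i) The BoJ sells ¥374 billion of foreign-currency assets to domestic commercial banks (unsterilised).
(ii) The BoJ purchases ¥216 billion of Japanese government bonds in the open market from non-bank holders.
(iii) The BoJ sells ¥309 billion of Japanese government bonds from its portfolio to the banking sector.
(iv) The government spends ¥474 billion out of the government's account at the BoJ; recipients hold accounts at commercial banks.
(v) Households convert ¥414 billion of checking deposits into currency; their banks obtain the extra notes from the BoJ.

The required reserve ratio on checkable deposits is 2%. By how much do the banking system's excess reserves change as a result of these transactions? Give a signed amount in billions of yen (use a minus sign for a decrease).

-¥412.52 billion

FX sale ¥374 billion: reserves −¥374B, deposits 0.
Asset purchase (from non-banks) ¥216 billion: reserves +¥216B, deposits +¥216B.
OMO sale (to banks) ¥309 billion: reserves −¥309B, deposits 0.
Government spending ¥474 billion: reserves +¥474B, deposits +¥474B.
Currency withdrawal ¥414 billion: reserves −¥414B, deposits −¥414B.
Totals: Δreserves = −¥407B, Δdeposits = +¥276B.
Δrequired reserves = 2% × +¥276B = +¥5.52B.
Δexcess reserves = Δreserves − Δrequired = −¥407B − (+¥5.52B) = -¥412.52 billion.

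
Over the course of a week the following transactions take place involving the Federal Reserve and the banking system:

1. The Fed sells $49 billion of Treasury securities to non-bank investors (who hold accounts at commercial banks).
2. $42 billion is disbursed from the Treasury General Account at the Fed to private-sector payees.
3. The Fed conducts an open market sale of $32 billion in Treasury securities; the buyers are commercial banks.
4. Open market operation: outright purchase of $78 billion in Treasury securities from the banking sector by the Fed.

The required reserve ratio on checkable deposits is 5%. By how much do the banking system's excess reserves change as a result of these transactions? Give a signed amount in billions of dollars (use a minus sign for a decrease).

+$39.35 billion

Asset sale (to non-banks) $49 billion: reserves −$49B, deposits −$49B.
Government spending $42 billion: reserves +$42B, deposits +$42B.
OMO sale (to banks) $32 billion: reserves −$32B, deposits 0.
OMO purchase (from banks) $78 billion: reserves +$78B, deposits 0.
Totals: Δreserves = +$39B, Δdeposits = −$7B.
Δrequired reserves = 5% × −$7B = −$0.35B.
Δexcess reserves = Δreserves − Δrequired = +$39B − (−$0.35B) = +$39.35 billion.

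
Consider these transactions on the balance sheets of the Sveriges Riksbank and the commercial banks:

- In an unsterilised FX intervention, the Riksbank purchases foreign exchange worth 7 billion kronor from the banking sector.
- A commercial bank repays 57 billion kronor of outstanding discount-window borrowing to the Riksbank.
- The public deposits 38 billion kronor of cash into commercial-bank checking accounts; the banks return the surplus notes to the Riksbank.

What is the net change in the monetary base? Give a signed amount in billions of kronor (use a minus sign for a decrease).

-50 billion

Riksbank balance sheet:
  Assets:      Loans to banks −57B, Foreign assets +7B
  Liabilities: Bank reserves −12B, Currency in circulation −38B
Monetary base = currency + reserves: −38B + (−12B) = -50 billion.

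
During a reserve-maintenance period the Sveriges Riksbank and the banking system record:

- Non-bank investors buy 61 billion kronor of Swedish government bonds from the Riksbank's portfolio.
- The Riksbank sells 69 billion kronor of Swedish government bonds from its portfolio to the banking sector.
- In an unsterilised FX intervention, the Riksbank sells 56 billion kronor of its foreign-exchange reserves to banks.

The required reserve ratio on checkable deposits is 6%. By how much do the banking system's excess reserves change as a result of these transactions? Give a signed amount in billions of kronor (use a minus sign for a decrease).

-182.34 billion

Asset sale (to non-banks) 61 billion kronor: reserves −61B, deposits −61B.
OMO sale (to banks) 69 billion kronor: reserves −69B, deposits 0.
FX sale 56 billion kronor: reserves −56B, deposits 0.
Totals: Δreserves = −186B, Δdeposits = −61B.
Δrequired reserves = 6% × −61B = −3.66B.
Δexcess reserves = Δreserves − Δrequired = −186B − (−3.66B) = -182.34 billion.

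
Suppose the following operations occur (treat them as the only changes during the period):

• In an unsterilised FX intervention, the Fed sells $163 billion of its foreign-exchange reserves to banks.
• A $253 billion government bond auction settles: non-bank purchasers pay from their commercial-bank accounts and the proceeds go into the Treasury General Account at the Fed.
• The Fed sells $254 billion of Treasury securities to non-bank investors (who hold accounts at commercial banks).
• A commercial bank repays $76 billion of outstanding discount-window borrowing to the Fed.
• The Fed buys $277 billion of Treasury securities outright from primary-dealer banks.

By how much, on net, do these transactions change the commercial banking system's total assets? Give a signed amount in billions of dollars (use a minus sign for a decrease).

-$583 billion

FX sale $163 billion: just an asset swap on bank balance sheets → 0.
Government account inflow $253 billion: bank balance sheets shrink → −$253B.
Asset sale (to non-banks) $254 billion: bank balance sheets shrink → −$254B.
Discount-window repayment $76 billion: bank balance sheets shrink → −$76B.
OMO purchase (from banks) $277 billion: just an asset swap on bank balance sheets → 0.
Net: 0 − 253 − 254 − 76 + 0 = -$583 billion.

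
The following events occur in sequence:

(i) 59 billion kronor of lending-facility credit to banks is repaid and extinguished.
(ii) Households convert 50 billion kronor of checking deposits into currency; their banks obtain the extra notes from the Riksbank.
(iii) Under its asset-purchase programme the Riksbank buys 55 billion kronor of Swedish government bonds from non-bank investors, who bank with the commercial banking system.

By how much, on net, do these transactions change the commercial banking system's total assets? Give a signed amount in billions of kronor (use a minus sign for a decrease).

Discount-window repayment 59 billion kronor: bank balance sheets shrink → −59B.
Currency withdrawal 50 billion kronor: bank balance sheets shrink → −50B.
Asset purchase (from non-banks) 55 billion kronor: bank balance sheets expand → +55B.
Net: −59 − 50 + 55 = -54 billion.

-54 billion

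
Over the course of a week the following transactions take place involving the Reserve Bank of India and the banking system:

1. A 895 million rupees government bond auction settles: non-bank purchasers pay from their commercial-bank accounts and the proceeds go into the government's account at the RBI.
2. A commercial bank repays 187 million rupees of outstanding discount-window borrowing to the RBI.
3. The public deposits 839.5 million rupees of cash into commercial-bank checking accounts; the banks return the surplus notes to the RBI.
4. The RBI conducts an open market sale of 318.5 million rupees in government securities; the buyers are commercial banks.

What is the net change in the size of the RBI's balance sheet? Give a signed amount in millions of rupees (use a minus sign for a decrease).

-505.5 million

Government account inflow 895 million rupees: only the composition of liabilities changes → 0.
Discount-window repayment 187 million rupees: an RBI asset is shed → −187M.
Currency deposit 839.5 million rupees: only the composition of liabilities changes → 0.
OMO sale (to banks) 318.5 million rupees: an RBI asset is shed → −318.5M.
Net: 0 − 187 + 0 − 318.5 = -505.5 million.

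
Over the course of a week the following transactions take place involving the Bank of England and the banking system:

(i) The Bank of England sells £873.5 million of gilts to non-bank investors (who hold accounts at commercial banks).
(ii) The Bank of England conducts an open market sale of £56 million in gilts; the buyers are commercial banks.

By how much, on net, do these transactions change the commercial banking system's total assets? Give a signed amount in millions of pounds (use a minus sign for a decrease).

-£873.5 million

Bank of England balance sheet:
  Assets:      Securities −£929.5M
  Liabilities: Bank reserves −£929.5M
Commercial banking system:
  Assets:      Reserves at CB −£929.5M, Securities +£56M
  Liabilities: Checkable deposits −£873.5M
Change in total bank assets = -£873.5 million.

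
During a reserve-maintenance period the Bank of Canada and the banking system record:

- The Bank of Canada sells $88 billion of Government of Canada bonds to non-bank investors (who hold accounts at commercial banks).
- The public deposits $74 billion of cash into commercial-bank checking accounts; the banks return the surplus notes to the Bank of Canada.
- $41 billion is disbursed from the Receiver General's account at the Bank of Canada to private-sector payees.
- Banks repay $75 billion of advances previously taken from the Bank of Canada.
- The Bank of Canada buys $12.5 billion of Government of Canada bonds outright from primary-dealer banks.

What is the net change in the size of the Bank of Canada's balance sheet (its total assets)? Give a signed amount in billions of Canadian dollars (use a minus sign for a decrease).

-$150.5 billion

Bank of Canada balance sheet:
  Assets:      Securities −$75.5B, Loans to banks −$75B
  Liabilities: Bank reserves −$35.5B, Currency in circulation −$74B, Government deposits −$41B
Change in total Bank of Canada assets = -$150.5 billion.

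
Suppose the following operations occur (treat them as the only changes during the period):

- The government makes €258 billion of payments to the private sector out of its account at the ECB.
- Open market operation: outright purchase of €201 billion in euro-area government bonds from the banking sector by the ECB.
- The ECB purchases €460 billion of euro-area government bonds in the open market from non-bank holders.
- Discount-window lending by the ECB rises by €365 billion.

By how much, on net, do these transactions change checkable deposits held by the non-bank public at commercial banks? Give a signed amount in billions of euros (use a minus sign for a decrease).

ECB balance sheet:
  Assets:      Securities +€661B, Loans to banks +€365B
  Liabilities: Bank reserves +€1284B, Government deposits −€258B
Commercial banking system:
  Assets:      Reserves at CB +€1284B, Securities −€201B
  Liabilities: Checkable deposits +€718B, Borrowings from CB +€365B
So the change in checkable deposits held by the non-bank public at commercial banks is +€718 billion.

+€718 billion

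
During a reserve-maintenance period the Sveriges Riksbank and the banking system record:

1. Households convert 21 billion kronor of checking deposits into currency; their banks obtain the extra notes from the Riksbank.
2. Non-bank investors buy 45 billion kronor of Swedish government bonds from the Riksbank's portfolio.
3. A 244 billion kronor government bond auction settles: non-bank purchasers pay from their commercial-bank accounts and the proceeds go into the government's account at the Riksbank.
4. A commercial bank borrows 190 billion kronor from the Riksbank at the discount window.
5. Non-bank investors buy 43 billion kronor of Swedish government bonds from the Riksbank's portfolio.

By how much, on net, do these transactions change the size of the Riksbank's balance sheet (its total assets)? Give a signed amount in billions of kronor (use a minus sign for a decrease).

+102 billion

Riksbank balance sheet:
  Assets:      Securities −88B, Loans to banks +190B
  Liabilities: Bank reserves −163B, Currency in circulation +21B, Government deposits +244B
Commercial banking system:
  Assets:      Reserves at CB −163B
  Liabilities: Checkable deposits −353B, Borrowings from CB +190B
Change in total Riksbank assets = +102 billion.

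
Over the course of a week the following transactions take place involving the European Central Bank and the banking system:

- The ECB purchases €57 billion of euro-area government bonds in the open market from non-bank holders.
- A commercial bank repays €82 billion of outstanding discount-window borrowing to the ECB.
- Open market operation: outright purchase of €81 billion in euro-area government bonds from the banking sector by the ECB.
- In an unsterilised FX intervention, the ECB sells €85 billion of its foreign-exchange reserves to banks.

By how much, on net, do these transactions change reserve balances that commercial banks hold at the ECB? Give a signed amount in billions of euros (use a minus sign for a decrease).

ECB balance sheet:
  Assets:      Securities +€138B, Loans to banks −€82B, Foreign assets −€85B
  Liabilities: Bank reserves −€29B
Commercial banking system:
  Assets:      Reserves at CB −€29B, Securities −€81B, Foreign assets +€85B
  Liabilities: Checkable deposits +€57B, Borrowings from CB −€82B
So the change in reserve balances that commercial banks hold at the ECB is -€29 billion.

-€29 billion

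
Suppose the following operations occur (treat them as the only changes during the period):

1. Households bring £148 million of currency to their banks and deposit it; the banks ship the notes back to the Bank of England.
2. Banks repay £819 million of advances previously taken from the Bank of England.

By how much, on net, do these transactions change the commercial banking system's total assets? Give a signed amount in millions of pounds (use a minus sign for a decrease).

-£671 million

Bank of England balance sheet:
  Assets:      Loans to banks −£819M
  Liabilities: Bank reserves −£671M, Currency in circulation −£148M
Commercial banking system:
  Assets:      Reserves at CB −£671M
  Liabilities: Checkable deposits +£148M, Borrowings from CB −£819M
Change in total bank assets = -£671 million.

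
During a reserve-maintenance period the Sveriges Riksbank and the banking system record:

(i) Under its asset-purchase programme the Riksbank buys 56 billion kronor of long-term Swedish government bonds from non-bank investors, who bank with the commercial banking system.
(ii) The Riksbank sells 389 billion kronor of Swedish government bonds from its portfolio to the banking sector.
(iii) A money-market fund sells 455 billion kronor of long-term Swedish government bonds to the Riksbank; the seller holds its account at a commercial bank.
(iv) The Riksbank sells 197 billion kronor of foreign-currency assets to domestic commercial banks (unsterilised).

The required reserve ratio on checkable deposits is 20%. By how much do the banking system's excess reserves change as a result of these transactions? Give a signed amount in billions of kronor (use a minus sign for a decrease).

Asset purchase (from non-banks) 56 billion kronor: reserves +56B, deposits +56B.
OMO sale (to banks) 389 billion kronor: reserves −389B, deposits 0.
Asset purchase (from non-banks) 455 billion kronor: reserves +455B, deposits +455B.
FX sale 197 billion kronor: reserves −197B, deposits 0.
Totals: Δreserves = −75B, Δdeposits = +511B.
Δrequired reserves = 20% × +511B = +102.2B.
Δexcess reserves = Δreserves − Δrequired = −75B − (+102.2B) = -177.2 billion.

-177.2 billion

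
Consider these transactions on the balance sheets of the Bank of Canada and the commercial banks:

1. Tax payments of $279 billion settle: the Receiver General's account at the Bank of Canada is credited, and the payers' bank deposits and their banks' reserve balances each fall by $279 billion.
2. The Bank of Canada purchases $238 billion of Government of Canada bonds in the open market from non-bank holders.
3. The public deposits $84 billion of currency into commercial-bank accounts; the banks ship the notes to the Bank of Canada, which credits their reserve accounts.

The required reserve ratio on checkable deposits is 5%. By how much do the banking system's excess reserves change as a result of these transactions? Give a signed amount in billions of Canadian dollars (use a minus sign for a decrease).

+$40.85 billion

Government account inflow $279 billion: reserves −$279B, deposits −$279B.
Asset purchase (from non-banks) $238 billion: reserves +$238B, deposits +$238B.
Currency deposit $84 billion: reserves +$84B, deposits +$84B.
Totals: Δreserves = +$43B, Δdeposits = +$43B.
Δrequired reserves = 5% × +$43B = +$2.15B.
Δexcess reserves = Δreserves − Δrequired = +$43B − (+$2.15B) = +$40.85 billion.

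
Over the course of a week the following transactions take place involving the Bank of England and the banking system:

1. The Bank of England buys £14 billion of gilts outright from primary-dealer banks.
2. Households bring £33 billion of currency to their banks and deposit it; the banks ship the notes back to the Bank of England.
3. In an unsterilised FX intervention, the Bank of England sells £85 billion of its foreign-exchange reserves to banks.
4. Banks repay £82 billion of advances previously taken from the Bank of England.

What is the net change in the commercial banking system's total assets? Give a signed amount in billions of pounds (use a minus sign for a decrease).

Bank of England balance sheet:
  Assets:      Securities +£14B, Loans to banks −£82B, Foreign assets −£85B
  Liabilities: Bank reserves −£120B, Currency in circulation −£33B
Commercial banking system:
  Assets:      Reserves at CB −£120B, Securities −£14B, Foreign assets +£85B
  Liabilities: Checkable deposits +£33B, Borrowings from CB −£82B
Change in total bank assets = -£49 billion.

-£49 billion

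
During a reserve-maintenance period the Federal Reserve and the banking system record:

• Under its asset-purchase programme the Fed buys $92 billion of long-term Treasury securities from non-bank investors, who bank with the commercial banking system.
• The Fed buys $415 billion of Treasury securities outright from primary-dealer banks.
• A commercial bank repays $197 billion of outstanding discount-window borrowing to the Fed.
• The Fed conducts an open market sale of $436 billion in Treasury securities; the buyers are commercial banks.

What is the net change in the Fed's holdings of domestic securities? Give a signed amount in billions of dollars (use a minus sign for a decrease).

Fed balance sheet:
  Assets:      Securities +$71B, Loans to banks −$197B
  Liabilities: Bank reserves −$126B
Commercial banking system:
  Assets:      Reserves at CB −$126B, Securities +$21B
  Liabilities: Checkable deposits +$92B, Borrowings from CB −$197B
So the change in the Fed's holdings of domestic securities is +$71 billion.

+$71 billion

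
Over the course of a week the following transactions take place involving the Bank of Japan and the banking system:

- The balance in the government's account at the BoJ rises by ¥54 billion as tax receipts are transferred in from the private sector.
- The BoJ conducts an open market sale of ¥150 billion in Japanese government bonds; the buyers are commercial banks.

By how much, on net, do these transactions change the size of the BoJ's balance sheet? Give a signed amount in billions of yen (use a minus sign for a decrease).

-¥150 billion

BoJ balance sheet:
  Assets:      Securities −¥150B
  Liabilities: Bank reserves −¥204B, Government deposits +¥54B
Change in total BoJ assets = -¥150 billion.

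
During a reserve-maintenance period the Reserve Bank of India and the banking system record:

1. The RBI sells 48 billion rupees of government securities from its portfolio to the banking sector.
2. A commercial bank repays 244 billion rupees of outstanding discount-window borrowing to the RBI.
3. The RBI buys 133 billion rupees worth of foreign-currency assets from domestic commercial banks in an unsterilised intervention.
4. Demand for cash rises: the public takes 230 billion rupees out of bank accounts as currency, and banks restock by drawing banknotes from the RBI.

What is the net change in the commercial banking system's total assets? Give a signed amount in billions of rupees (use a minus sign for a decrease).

-474 billion

OMO sale (to banks) 48 billion rupees: just an asset swap on bank balance sheets → 0.
Discount-window repayment 244 billion rupees: bank balance sheets shrink → −244B.
FX purchase 133 billion rupees: just an asset swap on bank balance sheets → 0.
Currency withdrawal 230 billion rupees: bank balance sheets shrink → −230B.
Net: 0 − 244 + 0 − 230 = -474 billion.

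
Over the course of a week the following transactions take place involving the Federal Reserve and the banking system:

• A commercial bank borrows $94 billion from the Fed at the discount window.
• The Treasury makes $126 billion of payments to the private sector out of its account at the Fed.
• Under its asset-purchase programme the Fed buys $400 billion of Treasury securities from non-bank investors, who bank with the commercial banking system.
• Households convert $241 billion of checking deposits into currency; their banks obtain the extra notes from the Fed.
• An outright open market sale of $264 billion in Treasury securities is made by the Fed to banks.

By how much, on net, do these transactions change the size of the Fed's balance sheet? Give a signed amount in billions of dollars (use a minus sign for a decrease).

+$230 billion

Fed balance sheet:
  Assets:      Securities +$136B, Loans to banks +$94B
  Liabilities: Bank reserves +$115B, Currency in circulation +$241B, Government deposits −$126B
Change in total Fed assets = +$230 billion.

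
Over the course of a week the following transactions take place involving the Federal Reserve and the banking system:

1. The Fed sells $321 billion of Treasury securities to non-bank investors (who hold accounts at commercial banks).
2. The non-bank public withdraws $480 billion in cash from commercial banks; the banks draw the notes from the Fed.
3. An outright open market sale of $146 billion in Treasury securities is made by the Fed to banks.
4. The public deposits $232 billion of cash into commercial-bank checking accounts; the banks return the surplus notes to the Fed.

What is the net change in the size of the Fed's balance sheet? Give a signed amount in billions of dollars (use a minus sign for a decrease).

-$467 billion

Fed balance sheet:
  Assets:      Securities −$467B
  Liabilities: Bank reserves −$715B, Currency in circulation +$248B
Commercial banking system:
  Assets:      Reserves at CB −$715B, Securities +$146B
  Liabilities: Checkable deposits −$569B
Change in total Fed assets = -$467 billion.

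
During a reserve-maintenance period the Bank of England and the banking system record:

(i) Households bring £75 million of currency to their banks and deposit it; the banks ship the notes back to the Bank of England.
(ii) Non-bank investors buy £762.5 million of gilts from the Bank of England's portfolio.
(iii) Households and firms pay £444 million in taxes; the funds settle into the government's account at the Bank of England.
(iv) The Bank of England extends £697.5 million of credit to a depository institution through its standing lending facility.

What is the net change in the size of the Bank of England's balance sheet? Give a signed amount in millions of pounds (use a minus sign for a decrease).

Bank of England balance sheet:
  Assets:      Securities −£762.5M, Loans to banks +£697.5M
  Liabilities: Bank reserves −£434M, Currency in circulation −£75M, Government deposits +£444M
Change in total Bank of England assets = -£65 million.

-£65 million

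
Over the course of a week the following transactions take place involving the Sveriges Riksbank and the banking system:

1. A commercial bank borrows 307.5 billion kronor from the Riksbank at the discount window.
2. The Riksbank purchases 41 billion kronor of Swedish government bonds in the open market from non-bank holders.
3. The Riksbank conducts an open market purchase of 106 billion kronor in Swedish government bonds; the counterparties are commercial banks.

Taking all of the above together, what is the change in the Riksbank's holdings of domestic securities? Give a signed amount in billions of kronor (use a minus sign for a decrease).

Riksbank balance sheet:
  Assets:      Securities +147B, Loans to banks +307.5B
  Liabilities: Bank reserves +454.5B
Commercial banking system:
  Assets:      Reserves at CB +454.5B, Securities −106B
  Liabilities: Checkable deposits +41B, Borrowings from CB +307.5B
So the change in the Riksbank's holdings of domestic securities is +147 billion.

+147 billion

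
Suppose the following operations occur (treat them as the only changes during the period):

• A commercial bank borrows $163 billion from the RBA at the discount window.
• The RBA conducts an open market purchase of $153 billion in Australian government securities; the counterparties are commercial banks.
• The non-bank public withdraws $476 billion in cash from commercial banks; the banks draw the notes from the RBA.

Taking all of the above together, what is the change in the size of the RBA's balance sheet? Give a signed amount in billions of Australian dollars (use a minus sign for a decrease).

RBA balance sheet:
  Assets:      Securities +$153B, Loans to banks +$163B
  Liabilities: Bank reserves −$160B, Currency in circulation +$476B
Change in total RBA assets = +$316 billion.

+$316 billion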